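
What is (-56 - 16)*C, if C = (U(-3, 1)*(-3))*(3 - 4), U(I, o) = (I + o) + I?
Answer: 1080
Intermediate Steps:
U(I, o) = o + 2*I
C = -15 (C = ((1 + 2*(-3))*(-3))*(3 - 4) = ((1 - 6)*(-3))*(-1) = -5*(-3)*(-1) = 15*(-1) = -15)
(-56 - 16)*C = (-56 - 16)*(-15) = -72*(-15) = 1080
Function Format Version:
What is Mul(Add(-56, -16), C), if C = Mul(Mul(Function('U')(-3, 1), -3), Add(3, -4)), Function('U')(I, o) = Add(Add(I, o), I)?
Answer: 1080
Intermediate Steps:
Function('U')(I, o) = Add(o, Mul(2, I))
C = -15 (C = Mul(Mul(Add(1, Mul(2, -3)), -3), Add(3, -4)) = Mul(Mul(Add(1, -6), -3), -1) = Mul(Mul(-5, -3), -1) = Mul(15, -1) = -15)
Mul(Add(-56, -16), C) = Mul(Add(-56, -16), -15) = Mul(-72, -15) = 1080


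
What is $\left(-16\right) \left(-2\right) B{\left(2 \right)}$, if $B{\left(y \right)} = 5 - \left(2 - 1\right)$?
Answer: $128$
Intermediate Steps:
$B{\left(y \right)} = 4$ ($B{\left(y \right)} = 5 - 1 = 4$)
$\left(-16\right) \left(-2\right) B{\left(2 \right)} = \left(-16\right) \left(-2\right) 4 = 32 \cdot 4 = 128$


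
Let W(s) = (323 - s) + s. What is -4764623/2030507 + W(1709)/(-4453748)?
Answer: -21221086010765/9043366490236 ≈ -2.3466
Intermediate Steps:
W(s) = 323
-4764623/2030507 + W(1709)/(-4453748) = -4764623/2030507 + 323/(-4453748) = -4764623*1/2030507 + 323*(-1/4453748) = -4764623/2030507 - 323/4453748 = -21221086010765/9043366490236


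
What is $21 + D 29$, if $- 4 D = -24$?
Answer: $195$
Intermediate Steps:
$D = 6$ ($D = \left(- \frac{1}{4}\right) \left(-24\right) = 6$)
$21 + D 29 = 21 + 6 \cdot 29 = 21 + 174 = 195$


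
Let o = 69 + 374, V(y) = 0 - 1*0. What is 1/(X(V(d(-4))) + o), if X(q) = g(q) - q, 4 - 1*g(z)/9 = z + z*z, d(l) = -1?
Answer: 1/479 ≈ 0.0020877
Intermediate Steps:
g(z) = 36 - 9*z - 9*z² (g(z) = 36 - 9*(z + z*z) = 36 - 9*(z + z²) = 36 + (-9*z - 9*z²) = 36 - 9*z - 9*z²)
V(y) = 0 (V(y) = 0 + 0 = 0)
X(q) = 36 - 10*q - 9*q² (X(q) = (36 - 9*q - 9*q²) - q = 36 - 10*q - 9*q²)
o = 443
1/(X(V(d(-4))) + o) = 1/((36 - 10*0 - 9*0²) + 443) = 1/((36 + 0 - 9*0) + 443) = 1/((36 + 0 + 0) + 443) = 1/(36 + 443) = 1/479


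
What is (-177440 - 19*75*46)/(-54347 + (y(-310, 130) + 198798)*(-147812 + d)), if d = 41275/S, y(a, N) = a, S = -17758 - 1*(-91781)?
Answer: 17986848770/2171749836169669 ≈ 8.2822e-6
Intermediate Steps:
S = 74023 (S = -17758 + 91781 = 74023)
d = 41275/74023 ≈ 0.55760
(-177440 - 19*75*46)/(-54347 + (y(-310, 130) + 198798)*(-147812 + d)) = (-177440 - 19*75*46)/(-54347 + (-310 + 198798)*(-147812 + 41275/74023)) = (-177440 - 1425*46)/(-54347 + 198488*(-10941446401/74023)) = (-177440 - 65550)/(-54347 - 2171745813241688/74023) = -242990/(-2171749836169669/74023) = -242990*(-74023/2171749836169669) = 17986848770/2171749836169669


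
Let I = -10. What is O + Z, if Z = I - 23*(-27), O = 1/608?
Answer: 371489/608 ≈ 611.00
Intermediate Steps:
O = 1/608 ≈ 0.0016447
Z = 611 (Z = -10 - 23*(-27) = -10 + 621 = 611)
O + Z = 1/608 + 611 = 371489/608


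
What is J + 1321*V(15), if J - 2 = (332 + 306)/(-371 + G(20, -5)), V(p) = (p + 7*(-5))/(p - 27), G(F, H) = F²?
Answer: 6677/3 ≈ 2225.7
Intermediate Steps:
V(p) = (-35 + p)/(-27 + p) (V(p) = (p - 35)/(-27 + p) = (-35 + p)/(-27 + p))
J = 24 (J = 2 + (332 + 306)/(-371 + 20²) = 2 + 638/(-371 + 400) = 2 + 638/29 = 2 + 638*(1/29) = 2 + 22 = 24)
J + 1321*V(15) = 24 + 1321*((-35 + 15)/(-27 + 15)) = 24 + 1321*(-20/(-12)) = 24 + 1321*(-1/12*(-20)) = 24 + 1321*(5/3) = 24 + 6605/3 = 6677/3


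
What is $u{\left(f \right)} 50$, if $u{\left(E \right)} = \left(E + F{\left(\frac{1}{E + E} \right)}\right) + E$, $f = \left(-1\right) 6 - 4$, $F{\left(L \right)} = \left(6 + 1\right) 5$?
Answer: $750$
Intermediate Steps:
$F{\left(L \right)} = 35$ ($F{\left(L \right)} = 7 \cdot 5 = 35$)
$f = -10$ ($f = -6 + \left(-4 + 0\right) = -6 - 4 = -10$)
$u{\left(E \right)} = 35 + 2 E$ ($u{\left(E \right)} = \left(E + 35\right) + E = \left(35 + E\right) + E = 35 + 2 E$)
$u{\left(f \right)} 50 = \left(35 + 2 \left(-10\right)\right) 50 = \left(35 - 20\right) 50 = 15 \cdot 50 = 750$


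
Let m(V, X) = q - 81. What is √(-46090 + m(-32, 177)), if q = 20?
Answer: I*√46151 ≈ 214.83*I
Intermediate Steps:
m(V, X) = -61 (m(V, X) = 20 - 81 = -61)
√(-46090 + m(-32, 177)) = √(-46090 - 61) = √(-46151) = I*√46151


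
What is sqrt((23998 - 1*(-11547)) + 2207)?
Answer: 22*sqrt(78) ≈ 194.30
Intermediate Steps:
sqrt((23998 - 1*(-11547)) + 2207) = sqrt((23998 + 11547) + 2207) = sqrt(35545 + 2207) = sqrt(37752) = 22*sqrt(78)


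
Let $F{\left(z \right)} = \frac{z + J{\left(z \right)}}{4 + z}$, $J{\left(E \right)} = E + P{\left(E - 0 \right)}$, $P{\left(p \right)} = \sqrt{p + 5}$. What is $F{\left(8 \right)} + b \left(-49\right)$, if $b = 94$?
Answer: $- \frac{13814}{3} + \frac{\sqrt{13}}{12} \approx -4604.4$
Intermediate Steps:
$P{\left(p \right)} = \sqrt{5 + p}$
$J{\left(E \right)} = E + \sqrt{5 + E}$ ($J{\left(E \right)} = E + \sqrt{5 + \left(E - 0\right)} = E + \sqrt{5 + \left(E + 0\right)} = E + \sqrt{5 + E}$)
$F{\left(z \right)} = \frac{\sqrt{5 + z} + 2 z}{4 + z}$ ($F{\left(z \right)} = \frac{z + \left(z + \sqrt{5 + z}\right)}{4 + z} = \frac{\sqrt{5 + z} + 2 z}{4 + z}$)
$F{\left(8 \right)} + b \left(-49\right) = \frac{\sqrt{5 + 8} + 2 \cdot 8}{4 + 8} + 94 \left(-49\right) = \frac{\sqrt{13} + 16}{12} - 4606 = \frac{16 + \sqrt{13}}{12} - 4606 = \left(\frac{4}{3} + \frac{\sqrt{13}}{12}\right) - 4606 = - \frac{13814}{3} + \frac{\sqrt{13}}{12}$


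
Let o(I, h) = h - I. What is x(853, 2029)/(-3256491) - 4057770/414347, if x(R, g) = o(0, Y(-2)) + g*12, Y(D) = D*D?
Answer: -13224181663214/1349317276377 ≈ -9.8006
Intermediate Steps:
Y(D) = D**2
x(R, g) = 4 + 12*g (x(R, g) = ((-2)**2 - 1*0) + g*12 = (4 + 0) + 12*g = 4 + 12*g)
x(853, 2029)/(-3256491) - 4057770/414347 = (4 + 12*2029)/(-3256491) - 4057770/414347 = (4 + 24348)*(-1/3256491) - 4057770*1/414347 = 24352*(-1/3256491) - 4057770/414347 = -24352/3256491 - 4057770/414347 = -13224181663214/1349317276377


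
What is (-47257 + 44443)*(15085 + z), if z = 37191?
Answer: -147104664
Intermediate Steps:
(-47257 + 44443)*(15085 + z) = (-47257 + 44443)*(15085 + 37191) = -2814*52276 = -147104664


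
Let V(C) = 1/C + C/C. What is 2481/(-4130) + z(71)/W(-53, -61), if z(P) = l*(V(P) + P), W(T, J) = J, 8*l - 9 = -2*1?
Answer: -116889259/71548120 ≈ -1.6337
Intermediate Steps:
l = 7/8 (l = 9/8 + (-2*1)/8 = 9/8 + (⅛)*(-2) = 9/8 - ¼ = 7/8 ≈ 0.87500)
V(C) = 1 + 1/C (V(C) = 1/C + 1 = 1 + 1/C)
z(P) = 7*P/8 + 7*(1 + P)/(8*P) (z(P) = 7*((1 + P)/P + P)/8 = 7*(P + (1 + P)/P)/8 = 7*P/8 + 7*(1 + P)/(8*P))
2481/(-4130) + z(71)/W(-53, -61) = 2481/(-4130) + ((7/8)*(1 + 71 + 71²)/71)/(-61) = 2481*(-1/4130) + ((7/8)*(1/71)*(1 + 71 + 5041))*(-1/61) = -2481/4130 + ((7/8)*(1/71)*5113)*(-1/61) = -2481/4130 + (35791/568)*(-1/61) = -2481/4130 - 35791/34648 = -116889259/71548120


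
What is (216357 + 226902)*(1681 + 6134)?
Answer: 3464069085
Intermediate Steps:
(216357 + 226902)*(1681 + 6134) = 443259*7815 = 3464069085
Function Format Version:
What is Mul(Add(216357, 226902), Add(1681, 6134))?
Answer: 3464069085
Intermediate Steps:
Mul(Add(216357, 226902), Add(1681, 6134)) = Mul(443259, 7815) = 3464069085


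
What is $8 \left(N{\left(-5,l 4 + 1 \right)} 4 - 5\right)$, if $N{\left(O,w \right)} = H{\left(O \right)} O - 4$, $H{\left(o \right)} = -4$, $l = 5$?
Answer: $472$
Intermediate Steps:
$N{\left(O,w \right)} = -4 - 4 O$ ($N{\left(O,w \right)} = - 4 O - 4 = -4 - 4 O$)
$8 \left(N{\left(-5,l 4 + 1 \right)} 4 - 5\right) = 8 \left(\left(-4 - -20\right) 4 - 5\right) = 8 \left(\left(-4 + 20\right) 4 - 5\right) = 8 \left(16 \cdot 4 - 5\right) = 8 \left(64 - 5\right) = 8 \cdot 59 = 472$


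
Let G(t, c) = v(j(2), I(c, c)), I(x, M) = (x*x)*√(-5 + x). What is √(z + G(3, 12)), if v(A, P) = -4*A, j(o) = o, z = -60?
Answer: 2*I*√17 ≈ 8.2462*I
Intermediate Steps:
I(x, M) = x²*√(-5 + x)
G(t, c) = -8 (G(t, c) = -4*2 = -8)
√(z + G(3, 12)) = √(-60 - 8) = √(-68) = 2*I*√17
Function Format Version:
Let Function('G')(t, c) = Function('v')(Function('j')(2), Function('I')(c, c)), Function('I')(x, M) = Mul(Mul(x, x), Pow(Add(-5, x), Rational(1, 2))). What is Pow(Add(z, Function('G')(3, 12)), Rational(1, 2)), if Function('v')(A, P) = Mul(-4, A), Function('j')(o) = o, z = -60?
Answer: Mul(2, I, Pow(17, Rational(1, 2))) ≈ Mul(8.2462, I)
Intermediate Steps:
Function('I')(x, M) = Mul(Pow(x, 2), Pow(Add(-5, x), Rational(1, 2)))
Function('G')(t, c) = -8 (Function('G')(t, c) = Mul(-4, 2) = -8)
Pow(Add(z, Function('G')(3, 12)), Rational(1, 2)) = Pow(Add(-60, -8), Rational(1, 2)) = Pow(-68, Rational(1, 2)) = Mul(2, I, Pow(17, Rational(1, 2)))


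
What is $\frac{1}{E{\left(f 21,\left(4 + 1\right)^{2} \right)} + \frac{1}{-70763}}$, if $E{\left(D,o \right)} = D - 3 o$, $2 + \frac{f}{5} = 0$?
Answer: $- \frac{70763}{20167456} \approx -0.0035088$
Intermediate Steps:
$f = -10$ ($f = -10 + 5 \cdot 0 = -10 + 0 = -10$)
$\frac{1}{E{\left(f 21,\left(4 + 1\right)^{2} \right)} + \frac{1}{-70763}} = \frac{1}{\left(\left(-10\right) 21 - 3 \left(4 + 1\right)^{2}\right) + \frac{1}{-70763}} = \frac{1}{\left(-210 - 3 \cdot 5^{2}\right) - \frac{1}{70763}} = \frac{1}{\left(-210 - 75\right) - \frac{1}{70763}} = \frac{1}{-285 - \frac{1}{70763}} = \frac{1}{- \frac{20167456}{70763}} = - \frac{70763}{20167456}$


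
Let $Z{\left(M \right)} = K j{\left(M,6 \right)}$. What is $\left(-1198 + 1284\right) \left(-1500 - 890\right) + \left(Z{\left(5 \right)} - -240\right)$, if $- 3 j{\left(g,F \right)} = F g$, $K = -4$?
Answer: $-205260$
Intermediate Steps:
$j{\left(g,F \right)} = - \frac{F g}{3}$
$Z{\left(M \right)} = 8 M$ ($Z{\left(M \right)} = - 4 \left(\left(- \frac{1}{3}\right) 6 M\right) = - 4 \left(- 2 M\right) = 8 M$)
$\left(-1198 + 1284\right) \left(-1500 - 890\right) + \left(Z{\left(5 \right)} - -240\right) = \left(-1198 + 1284\right) \left(-1500 - 890\right) + \left(8 \cdot 5 - -240\right) = 86 \left(-2390\right) + \left(40 + 240\right) = -205540 + 280 = -205260$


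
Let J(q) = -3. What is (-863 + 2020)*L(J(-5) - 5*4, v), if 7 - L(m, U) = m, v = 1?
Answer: 34710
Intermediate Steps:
L(m, U) = 7 - m
(-863 + 2020)*L(J(-5) - 5*4, v) = (-863 + 2020)*(7 - (-3 - 5*4)) = 1157*(7 - (-3 - 20)) = 1157*(7 - 1*(-23)) = 1157*(7 + 23) = 1157*30 = 34710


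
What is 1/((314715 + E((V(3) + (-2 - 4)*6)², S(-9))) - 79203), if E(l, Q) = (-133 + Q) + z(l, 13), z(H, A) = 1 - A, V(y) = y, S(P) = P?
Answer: 1/235358 ≈ 4.2488e-6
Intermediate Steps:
E(l, Q) = -145 + Q (E(l, Q) = (-133 + Q) + (1 - 1*13) = (-133 + Q) + (1 - 13) = (-133 + Q) - 12 = -145 + Q)
1/((314715 + E((V(3) + (-2 - 4)*6)², S(-9))) - 79203) = 1/((314715 + (-145 - 9)) - 79203) = 1/((314715 - 154) - 79203) = 1/(314561 - 79203) = 1/235358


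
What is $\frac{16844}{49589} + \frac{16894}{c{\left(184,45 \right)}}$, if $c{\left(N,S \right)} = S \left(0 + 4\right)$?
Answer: $\frac{420394243}{4463010} \approx 94.195$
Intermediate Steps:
$c{\left(N,S \right)} = 4 S$ ($c{\left(N,S \right)} = S 4 = 4 S$)
$\frac{16844}{49589} + \frac{16894}{c{\left(184,45 \right)}} = \frac{16844}{49589} + \frac{16894}{4 \cdot 45} = 16844 \cdot \frac{1}{49589} + \frac{16894}{180} = \frac{16844}{49589} + 16894 \cdot \frac{1}{180} = \frac{16844}{49589} + \frac{8447}{90} = \frac{420394243}{4463010}$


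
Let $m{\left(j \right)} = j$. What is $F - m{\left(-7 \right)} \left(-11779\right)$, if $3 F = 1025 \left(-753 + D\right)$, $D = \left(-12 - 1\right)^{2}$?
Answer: $- \frac{845959}{3} \approx -2.8199 \cdot 10^{5}$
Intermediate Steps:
$D = 169$ ($D = \left(-13\right)^{2} = 169$)
$F = - \frac{598600}{3}$ ($F = \frac{1025 \left(-753 + 169\right)}{3} = \frac{1025 \left(-584\right)}{3} = \frac{1}{3} \left(-598600\right) = - \frac{598600}{3} \approx -1.9953 \cdot 10^{5}$)
$F - m{\left(-7 \right)} \left(-11779\right) = - \frac{598600}{3} - \left(-7\right) \left(-11779\right) = - \frac{598600}{3} - 82453 = - \frac{845959}{3}$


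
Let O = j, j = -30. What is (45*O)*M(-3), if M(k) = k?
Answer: 4050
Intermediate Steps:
O = -30
(45*O)*M(-3) = (45*(-30))*(-3) = -1350*(-3) = 4050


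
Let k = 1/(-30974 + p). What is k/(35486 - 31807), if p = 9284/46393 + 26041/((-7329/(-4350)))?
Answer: -113338099/6470395018817756 ≈ -1.7516e-8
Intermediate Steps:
p = 1751796844662/113338099 (p = 9284*(1/46393) + 26041/((-7329*(-1/4350))) = 9284/46393 + 26041/(2443/1450) = 9284/46393 + 26041*(1450/2443) = 9284/46393 + 37759450/2443 = 1751796844662/113338099 ≈ 15456.)
k = -113338099/1758737433764 (k = 1/(-30974 + 1751796844662/113338099) = 1/(-1758737433764/113338099) = -113338099/1758737433764 ≈ -6.4443e-5)
k/(35486 - 31807) = -113338099/(1758737433764*(35486 - 31807)) = -113338099/1758737433764/3679 = -113338099/1758737433764*1/3679 = -113338099/6470395018817756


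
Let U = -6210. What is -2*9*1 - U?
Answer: 6192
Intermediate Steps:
-2*9*1 - U = -2*9*1 - 1*(-6210) = -18*1 + 6210 = -18 + 6210 = 6192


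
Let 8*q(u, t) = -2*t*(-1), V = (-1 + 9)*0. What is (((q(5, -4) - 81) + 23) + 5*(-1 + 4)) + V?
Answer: -44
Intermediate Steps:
V = 0 (V = 8*0 = 0)
q(u, t) = t/4 (q(u, t) = (-2*t*(-1))/8 = (2*t)/8 = t/4)
(((q(5, -4) - 81) + 23) + 5*(-1 + 4)) + V = ((((1/4)*(-4) - 81) + 23) + 5*(-1 + 4)) + 0 = (((-1 - 81) + 23) + 5*3) + 0 = ((-82 + 23) + 15) + 0 = (-59 + 15) + 0 = -44 + 0 = -44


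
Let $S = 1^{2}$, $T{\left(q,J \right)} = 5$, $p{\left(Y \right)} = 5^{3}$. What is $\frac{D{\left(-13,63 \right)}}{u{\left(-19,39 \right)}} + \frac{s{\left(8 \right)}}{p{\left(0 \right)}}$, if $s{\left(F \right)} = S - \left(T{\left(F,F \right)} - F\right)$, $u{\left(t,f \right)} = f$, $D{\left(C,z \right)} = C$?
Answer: $- \frac{113}{375} \approx -0.30133$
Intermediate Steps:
$p{\left(Y \right)} = 125$
$S = 1$
$s{\left(F \right)} = -4 + F$ ($s{\left(F \right)} = 1 - \left(5 - F\right) = 1 + \left(-5 + F\right) = -4 + F$)
$\frac{D{\left(-13,63 \right)}}{u{\left(-19,39 \right)}} + \frac{s{\left(8 \right)}}{p{\left(0 \right)}} = - \frac{13}{39} + \frac{-4 + 8}{125} = \left(-13\right) \frac{1}{39} + 4 \cdot \frac{1}{125} = - \frac{1}{3} + \frac{4}{125} = - \frac{113}{375}$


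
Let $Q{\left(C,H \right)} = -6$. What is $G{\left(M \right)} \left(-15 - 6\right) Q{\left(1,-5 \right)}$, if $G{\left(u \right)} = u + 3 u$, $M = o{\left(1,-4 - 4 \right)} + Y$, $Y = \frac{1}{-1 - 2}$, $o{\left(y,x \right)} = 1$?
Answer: $336$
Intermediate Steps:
$Y = - \frac{1}{3}$ ($Y = \frac{1}{-3} = - \frac{1}{3} \approx -0.33333$)
$M = \frac{2}{3}$ ($M = 1 - \frac{1}{3} = \frac{2}{3} \approx 0.66667$)
$G{\left(u \right)} = 4 u$
$G{\left(M \right)} \left(-15 - 6\right) Q{\left(1,-5 \right)} = 4 \cdot \frac{2}{3} \left(-15 - 6\right) \left(-6\right) = \frac{8 \left(-15 - 6\right)}{3} \left(-6\right) = \frac{8}{3} \left(-21\right) \left(-6\right) = \left(-56\right) \left(-6\right) = 336$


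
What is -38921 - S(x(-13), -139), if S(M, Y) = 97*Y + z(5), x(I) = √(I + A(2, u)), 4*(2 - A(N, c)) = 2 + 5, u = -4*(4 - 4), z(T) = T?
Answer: -25443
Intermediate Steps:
u = 0 (u = -4*0 = 0)
A(N, c) = ¼ (A(N, c) = 2 - (2 + 5)/4 = 2 - ¼*7 = 2 - 7/4 = ¼)
x(I) = √(¼ + I) (x(I) = √(I + ¼) = √(¼ + I))
S(M, Y) = 5 + 97*Y (S(M, Y) = 97*Y + 5 = 5 + 97*Y)
-38921 - S(x(-13), -139) = -38921 - (5 + 97*(-139)) = -38921 - (5 - 13483) = -38921 - 1*(-13478) = -38921 + 13478 = -25443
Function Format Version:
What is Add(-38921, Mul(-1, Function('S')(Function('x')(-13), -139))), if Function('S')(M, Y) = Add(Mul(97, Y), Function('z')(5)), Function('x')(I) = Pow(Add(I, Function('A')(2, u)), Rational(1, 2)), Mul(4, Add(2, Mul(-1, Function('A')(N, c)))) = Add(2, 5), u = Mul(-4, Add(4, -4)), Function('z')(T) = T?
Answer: -25443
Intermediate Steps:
u = 0 (u = Mul(-4, 0) = 0)
Function('A')(N, c) = Rational(1, 4) (Function('A')(N, c) = Add(2, Mul(Rational(-1, 4), Add(2, 5))) = Add(2, Mul(Rational(-1, 4), 7)) = Add(2, Rational(-7, 4)) = Rational(1, 4))
Function('x')(I) = Pow(Add(Rational(1, 4), I), Rational(1, 2)) (Function('x')(I) = Pow(Add(I, Rational(1, 4)), Rational(1, 2)) = Pow(Add(Rational(1, 4), I), Rational(1, 2)))
Function('S')(M, Y) = Add(5, Mul(97, Y)) (Function('S')(M, Y) = Add(Mul(97, Y), 5) = Add(5, Mul(97, Y)))
Add(-38921, Mul(-1, Function('S')(Function('x')(-13), -139))) = Add(-38921, Mul(-1, Add(5, Mul(97, -139)))) = Add(-38921, Mul(-1, Add(5, -13483))) = Add(-38921, Mul(-1, -13478)) = Add(-38921, 13478) = -25443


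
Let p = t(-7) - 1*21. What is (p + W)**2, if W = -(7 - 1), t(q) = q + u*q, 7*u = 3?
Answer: 1369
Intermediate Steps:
u = 3/7 (u = (1/7)*3 = 3/7 ≈ 0.42857)
t(q) = 10*q/7 (t(q) = q + 3*q/7 = 10*q/7)
W = -6 (W = -1*6 = -6)
p = -31 (p = (10/7)*(-7) - 1*21 = -10 - 21 = -31)
(p + W)**2 = (-31 - 6)**2 = (-37)**2 = 1369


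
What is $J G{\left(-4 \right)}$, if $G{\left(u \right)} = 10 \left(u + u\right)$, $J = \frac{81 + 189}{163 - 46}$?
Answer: $- \frac{2400}{13} \approx -184.62$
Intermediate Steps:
$J = \frac{30}{13}$ ($J = \frac{270}{117} = 270 \cdot \frac{1}{117} = \frac{30}{13} \approx 2.3077$)
$G{\left(u \right)} = 20 u$ ($G{\left(u \right)} = 10 \cdot 2 u = 20 u$)
$J G{\left(-4 \right)} = \frac{30 \cdot 20 \left(-4\right)}{13} = \frac{30}{13} \left(-80\right) = - \frac{2400}{13}$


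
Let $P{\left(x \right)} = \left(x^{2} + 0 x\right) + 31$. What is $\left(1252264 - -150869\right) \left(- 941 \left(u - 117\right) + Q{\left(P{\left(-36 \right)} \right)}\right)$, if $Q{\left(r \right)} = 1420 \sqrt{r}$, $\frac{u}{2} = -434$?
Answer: $1300542930705 + 1992448860 \sqrt{1327} \approx 1.3731 \cdot 10^{12}$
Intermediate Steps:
$u = -868$ ($u = 2 \left(-434\right) = -868$)
$P{\left(x \right)} = 31 + x^{2}$ ($P{\left(x \right)} = \left(x^{2} + 0\right) + 31 = x^{2} + 31 = 31 + x^{2}$)
$\left(1252264 - -150869\right) \left(- 941 \left(u - 117\right) + Q{\left(P{\left(-36 \right)} \right)}\right) = \left(1252264 - -150869\right) \left(- 941 \left(-868 - 117\right) + 1420 \sqrt{31 + \left(-36\right)^{2}}\right) = \left(1252264 + \left(-1370175 + 1521044\right)\right) \left(\left(-941\right) \left(-985\right) + 1420 \sqrt{31 + 1296}\right) = \left(1252264 + 150869\right) \left(926885 + 1420 \sqrt{1327}\right) = 1403133 \left(926885 + 1420 \sqrt{1327}\right) = 1300542930705 + 1992448860 \sqrt{1327}$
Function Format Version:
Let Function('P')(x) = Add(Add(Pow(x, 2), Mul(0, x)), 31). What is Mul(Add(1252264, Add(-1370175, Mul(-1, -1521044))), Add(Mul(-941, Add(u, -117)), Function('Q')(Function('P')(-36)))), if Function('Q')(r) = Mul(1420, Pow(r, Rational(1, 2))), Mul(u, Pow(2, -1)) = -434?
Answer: Add(1300542930705, Mul(1992448860, Pow(1327, Rational(1, 2)))) ≈ 1.3731e+12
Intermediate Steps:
u = -868 (u = Mul(2, -434) = -868)
Function('P')(x) = Add(31, Pow(x, 2)) (Function('P')(x) = Add(Add(Pow(x, 2), 0), 31) = Add(Pow(x, 2), 31) = Add(31, Pow(x, 2)))
Mul(Add(1252264, Add(-1370175, Mul(-1, -1521044))), Add(Mul(-941, Add(u, -117)), Function('Q')(Function('P')(-36)))) = Mul(Add(1252264, Add(-1370175, Mul(-1, -1521044))), Add(Mul(-941, Add(-868, -117)), Mul(1420, Pow(Add(31, Pow(-36, 2)), Rational(1, 2))))) = Mul(Add(1252264, Add(-1370175, 1521044)), Add(Mul(-941, -985), Mul(1420, Pow(Add(31, 1296), Rational(1, 2))))) = Mul(Add(1252264, 150869), Add(926885, Mul(1420, Pow(1327, Rational(1, 2))))) = Mul(1403133, Add(926885, Mul(1420, Pow(1327, Rational(1, 2))))) = Add(1300542930705, Mul(1992448860, Pow(1327, Rational(1, 2))))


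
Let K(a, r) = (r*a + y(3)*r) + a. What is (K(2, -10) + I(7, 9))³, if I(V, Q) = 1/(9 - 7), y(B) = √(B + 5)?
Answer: -378875/8 - 34375*√2 ≈ -95973.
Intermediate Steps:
y(B) = √(5 + B)
K(a, r) = a + a*r + 2*r*√2 (K(a, r) = (r*a + √(5 + 3)*r) + a = (a*r + √8*r) + a = (a*r + (2*√2)*r) + a = (a*r + 2*r*√2) + a = a + a*r + 2*r*√2)
I(V, Q) = ½ (I(V, Q) = 1/2 = ½)
(K(2, -10) + I(7, 9))³ = ((2 + 2*(-10) + 2*(-10)*√2) + ½)³ = ((2 - 20 - 20*√2) + ½)³ = ((-18 - 20*√2) + ½)³ = (-35/2 - 20*√2)³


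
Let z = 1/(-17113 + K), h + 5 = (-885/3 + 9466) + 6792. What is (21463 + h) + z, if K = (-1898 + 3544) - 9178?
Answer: 922240544/24645 ≈ 37421.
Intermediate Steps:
K = -7532 (K = 1646 - 9178 = -7532)
h = 15958 (h = -5 + ((-885/3 + 9466) + 6792) = -5 + ((-885*⅓ + 9466) + 6792) = -5 + ((-295 + 9466) + 6792) = -5 + (9171 + 6792) = -5 + 15963 = 15958)
z = -1/24645 (z = 1/(-17113 - 7532) = 1/(-24645) = -1/24645 ≈ -4.0576e-5)
(21463 + h) + z = (21463 + 15958) - 1/24645 = 37421 - 1/24645 = 922240544/24645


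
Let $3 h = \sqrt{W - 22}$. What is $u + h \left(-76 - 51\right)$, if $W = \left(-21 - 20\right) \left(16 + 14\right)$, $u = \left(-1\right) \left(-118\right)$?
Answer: $118 - \frac{254 i \sqrt{313}}{3} \approx 118.0 - 1497.9 i$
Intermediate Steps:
$u = 118$
$W = -1230$ ($W = \left(-21 - 20\right) 30 = \left(-41\right) 30 = -1230$)
$h = \frac{2 i \sqrt{313}}{3}$ ($h = \frac{\sqrt{-1230 - 22}}{3} = \frac{\sqrt{-1252}}{3} = \frac{2 i \sqrt{313}}{3} \approx 11.795 i$)
$u + h \left(-76 - 51\right) = 118 + \frac{2 i \sqrt{313}}{3} \left(-76 - 51\right) = 118 + \frac{2 i \sqrt{313}}{3} \left(-127\right) = 118 - \frac{254 i \sqrt{313}}{3}$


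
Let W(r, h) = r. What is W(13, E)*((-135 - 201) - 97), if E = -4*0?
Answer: -5629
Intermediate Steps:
E = 0
W(13, E)*((-135 - 201) - 97) = 13*((-135 - 201) - 97) = 13*(-336 - 97) = 13*(-433) = -5629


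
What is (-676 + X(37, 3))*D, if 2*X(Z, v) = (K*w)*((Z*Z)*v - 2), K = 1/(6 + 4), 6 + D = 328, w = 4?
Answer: 46690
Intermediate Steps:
D = 322 (D = -6 + 328 = 322)
K = 1/10 ≈ 0.10000
X(Z, v) = -2/5 + v*Z**2/5 (X(Z, v) = (((1/10)*4)*((Z*Z)*v - 2))/2 = (2*(Z**2*v - 2)/5)/2 = (2*(v*Z**2 - 2)/5)/2 = (2*(-2 + v*Z**2)/5)/2 = (-4/5 + 2*v*Z**2/5)/2 = -2/5 + v*Z**2/5)
(-676 + X(37, 3))*D = (-676 + (-2/5 + (1/5)*3*37**2))*322 = (-676 + (-2/5 + (1/5)*3*1369))*322 = (-676 + (-2/5 + 4107/5))*322 = (-676 + 821)*322 = 145*322 = 46690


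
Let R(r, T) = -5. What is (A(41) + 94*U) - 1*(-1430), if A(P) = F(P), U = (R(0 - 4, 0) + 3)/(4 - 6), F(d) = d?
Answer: 1565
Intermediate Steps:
U = 1 (U = (-5 + 3)/(4 - 6) = -2/(-2) = -2*(-1/2) = 1)
A(P) = P
(A(41) + 94*U) - 1*(-1430) = (41 + 94*1) - 1*(-1430) = (41 + 94) + 1430 = 135 + 1430 = 1565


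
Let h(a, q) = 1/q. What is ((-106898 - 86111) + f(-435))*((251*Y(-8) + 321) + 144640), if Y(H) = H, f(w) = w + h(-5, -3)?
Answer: -27653447783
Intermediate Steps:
f(w) = -⅓ + w (f(w) = w + 1/(-3) = w - ⅓ = -⅓ + w)
((-106898 - 86111) + f(-435))*((251*Y(-8) + 321) + 144640) = ((-106898 - 86111) + (-⅓ - 435))*((251*(-8) + 321) + 144640) = (-193009 - 1306/3)*((-2008 + 321) + 144640) = -580333*(-1687 + 144640)/3 = -580333/3*142953 = -27653447783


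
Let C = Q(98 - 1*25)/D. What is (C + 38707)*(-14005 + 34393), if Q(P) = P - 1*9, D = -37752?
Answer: 1241345976700/1573 ≈ 7.8916e+8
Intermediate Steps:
Q(P) = -9 + P (Q(P) = P - 9 = -9 + P)
C = -8/4719 (C = (-9 + (98 - 1*25))/(-37752) = (-9 + (98 - 25))*(-1/37752) = (-9 + 73)*(-1/37752) = 64*(-1/37752) = -8/4719 ≈ -0.0016953)
(C + 38707)*(-14005 + 34393) = (-8/4719 + 38707)*(-14005 + 34393) = (182658325/4719)*20388 = 1241345976700/1573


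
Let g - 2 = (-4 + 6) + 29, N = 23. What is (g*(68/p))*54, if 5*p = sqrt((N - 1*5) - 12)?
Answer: 100980*sqrt(6) ≈ 2.4735e+5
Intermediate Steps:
p = sqrt(6)/5 (p = sqrt((23 - 1*5) - 12)/5 = sqrt((23 - 5) - 12)/5 = sqrt(18 - 12)/5 = sqrt(6)/5 ≈ 0.48990)
g = 33 (g = 2 + ((-4 + 6) + 29) = 2 + (2 + 29) = 2 + 31 = 33)
(g*(68/p))*54 = (33*(68/((sqrt(6)/5))))*54 = (33*(68*(5*sqrt(6)/6)))*54 = (33*(170*sqrt(6)/3))*54 = (1870*sqrt(6))*54 = 100980*sqrt(6)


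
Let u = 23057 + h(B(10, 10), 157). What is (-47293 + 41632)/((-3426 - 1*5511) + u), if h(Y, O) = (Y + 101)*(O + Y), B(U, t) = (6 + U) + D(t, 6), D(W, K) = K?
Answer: -5661/36137 ≈ -0.15665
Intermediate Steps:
B(U, t) = 12 + U (B(U, t) = (6 + U) + 6 = 12 + U)
h(Y, O) = (101 + Y)*(O + Y)
u = 45074 (u = 23057 + ((12 + 10)² + 101*157 + 101*(12 + 10) + 157*(12 + 10)) = 23057 + (22² + 15857 + 101*22 + 157*22) = 23057 + (484 + 15857 + 2222 + 3454) = 23057 + 22017 = 45074)
(-47293 + 41632)/((-3426 - 1*5511) + u) = (-47293 + 41632)/((-3426 - 1*5511) + 45074) = -5661/((-3426 - 5511) + 45074) = -5661/(-8937 + 45074) = -5661/36137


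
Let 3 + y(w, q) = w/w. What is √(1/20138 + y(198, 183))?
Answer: 15*I*√3604702/20138 ≈ 1.4142*I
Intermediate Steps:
y(w, q) = -2 (y(w, q) = -3 + w/w = -3 + 1 = -2)
√(1/20138 + y(198, 183)) = √(1/20138 - 2) = √(-40275/20138) = 15*I*√3604702/20138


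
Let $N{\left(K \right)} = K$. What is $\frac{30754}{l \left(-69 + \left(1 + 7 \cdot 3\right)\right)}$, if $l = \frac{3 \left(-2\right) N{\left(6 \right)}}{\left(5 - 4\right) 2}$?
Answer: $\frac{15377}{423} \approx 36.352$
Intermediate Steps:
$l = -18$ ($l = \frac{3 \left(-2\right) 6}{\left(5 - 4\right) 2} = \frac{\left(-6\right) 6}{1 \cdot 2} = - \frac{36}{2} = \left(-36\right) \frac{1}{2} = -18$)
$\frac{30754}{l \left(-69 + \left(1 + 7 \cdot 3\right)\right)} = \frac{30754}{\left(-18\right) \left(-69 + \left(1 + 7 \cdot 3\right)\right)} = \frac{30754}{\left(-18\right) \left(-69 + \left(1 + 21\right)\right)} = \frac{30754}{\left(-18\right) \left(-69 + 22\right)} = \frac{30754}{\left(-18\right) \left(-47\right)} = \frac{30754}{846} = 30754 \cdot \frac{1}{846} = \frac{15377}{423}$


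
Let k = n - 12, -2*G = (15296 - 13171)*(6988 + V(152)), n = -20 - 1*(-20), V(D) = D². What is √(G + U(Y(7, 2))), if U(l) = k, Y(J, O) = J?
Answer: I*√31972762 ≈ 5654.4*I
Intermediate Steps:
n = 0 (n = -20 + 20 = 0)
G = -31972750 (G = -(15296 - 13171)*(6988 + 152²)/2 = -2125*(6988 + 23104)/2 = -2125*30092/2 = -½*63945500 = -31972750)
k = -12 (k = 0 - 12 = -12)
U(l) = -12
√(G + U(Y(7, 2))) = √(-31972750 - 12) = √(-31972762) = I*√31972762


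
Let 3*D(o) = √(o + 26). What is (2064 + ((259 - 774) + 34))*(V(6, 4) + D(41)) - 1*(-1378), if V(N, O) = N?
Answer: 10876 + 1583*√67/3 ≈ 15195.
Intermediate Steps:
D(o) = √(26 + o)/3 (D(o) = √(o + 26)/3 = √(26 + o)/3)
(2064 + ((259 - 774) + 34))*(V(6, 4) + D(41)) - 1*(-1378) = (2064 + ((259 - 774) + 34))*(6 + √(26 + 41)/3) - 1*(-1378) = (2064 + (-515 + 34))*(6 + √67/3) + 1378 = (2064 - 481)*(6 + √67/3) + 1378 = 1583*(6 + √67/3) + 1378 = (9498 + 1583*√67/3) + 1378 = 10876 + 1583*√67/3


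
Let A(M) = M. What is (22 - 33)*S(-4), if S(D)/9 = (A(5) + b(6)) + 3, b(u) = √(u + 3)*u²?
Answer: -11484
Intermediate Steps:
b(u) = u²*√(3 + u) (b(u) = √(3 + u)*u² = u²*√(3 + u))
S(D) = 1044 (S(D) = 9*((5 + 6²*√(3 + 6)) + 3) = 9*((5 + 36*√9) + 3) = 9*((5 + 36*3) + 3) = 9*((5 + 108) + 3) = 9*(113 + 3) = 9*116 = 1044)
(22 - 33)*S(-4) = (22 - 33)*1044 = -11*1044 = -11484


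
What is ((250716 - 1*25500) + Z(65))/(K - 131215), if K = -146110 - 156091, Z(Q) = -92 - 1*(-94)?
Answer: -112609/216708 ≈ -0.51963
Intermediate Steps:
Z(Q) = 2 (Z(Q) = -92 + 94 = 2)
K = -302201
((250716 - 1*25500) + Z(65))/(K - 131215) = ((250716 - 1*25500) + 2)/(-302201 - 131215) = ((250716 - 25500) + 2)/(-433416) = (225216 + 2)*(-1/433416) = 225218*(-1/433416) = -112609/216708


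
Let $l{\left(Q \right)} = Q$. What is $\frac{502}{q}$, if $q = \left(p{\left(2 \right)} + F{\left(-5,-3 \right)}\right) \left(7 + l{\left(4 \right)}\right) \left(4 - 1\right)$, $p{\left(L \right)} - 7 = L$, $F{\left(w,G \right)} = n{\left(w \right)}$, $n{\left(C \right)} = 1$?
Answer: $\frac{251}{165} \approx 1.5212$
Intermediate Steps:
$F{\left(w,G \right)} = 1$
$p{\left(L \right)} = 7 + L$
$q = 330$ ($q = \left(\left(7 + 2\right) + 1\right) \left(7 + 4\right) \left(4 - 1\right) = \left(9 + 1\right) 11 \cdot 3 = 10 \cdot 33 = 330$)
$\frac{502}{q} = \frac{502}{330} = 502 \cdot \frac{1}{330} = \frac{251}{165}$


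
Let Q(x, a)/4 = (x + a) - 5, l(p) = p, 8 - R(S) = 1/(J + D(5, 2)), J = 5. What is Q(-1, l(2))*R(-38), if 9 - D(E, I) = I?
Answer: -380/3 ≈ -126.67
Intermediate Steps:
D(E, I) = 9 - I
R(S) = 95/12 (R(S) = 8 - 1/(5 + (9 - 1*2)) = 8 - 1/(5 + (9 - 2)) = 8 - 1/(5 + 7) = 8 - 1/12 = 95/12)
Q(x, a) = -20 + 4*a + 4*x (Q(x, a) = 4*((x + a) - 5) = 4*((a + x) - 5) = 4*(-5 + a + x) = -20 + 4*a + 4*x)
Q(-1, l(2))*R(-38) = (-20 + 4*2 + 4*(-1))*(95/12) = (-20 + 8 - 4)*(95/12) = -16*95/12 = -380/3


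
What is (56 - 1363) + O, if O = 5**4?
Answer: -682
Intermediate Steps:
O = 625
(56 - 1363) + O = (56 - 1363) + 625 = -1307 + 625 = -682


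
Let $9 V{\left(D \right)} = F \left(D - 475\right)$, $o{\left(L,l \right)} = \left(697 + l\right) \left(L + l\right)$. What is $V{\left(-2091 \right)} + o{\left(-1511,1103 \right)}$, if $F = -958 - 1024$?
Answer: $- \frac{1523788}{9} \approx -1.6931 \cdot 10^{5}$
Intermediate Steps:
$F = -1982$
$V{\left(D \right)} = \frac{941450}{9} - \frac{1982 D}{9}$ ($V{\left(D \right)} = \frac{\left(-1982\right) \left(D - 475\right)}{9} = \frac{\left(-1982\right) \left(-475 + D\right)}{9} = \frac{941450 - 1982 D}{9} = \frac{941450}{9} - \frac{1982 D}{9}$)
$V{\left(-2091 \right)} + o{\left(-1511,1103 \right)} = \left(\frac{941450}{9} - - \frac{1381454}{3}\right) + \left(1103^{2} + 697 \left(-1511\right) + 697 \cdot 1103 - 1666633\right) = \left(\frac{941450}{9} + \frac{1381454}{3}\right) + \left(1216609 - 1053167 + 768791 - 1666633\right) = \frac{5085812}{9} - 734400 = - \frac{1523788}{9}$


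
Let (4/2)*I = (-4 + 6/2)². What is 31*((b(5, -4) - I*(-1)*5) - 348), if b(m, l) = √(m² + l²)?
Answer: -21421/2 + 31*√41 ≈ -10512.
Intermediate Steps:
I = ½ (I = (-4 + 6/2)²/2 = (-4 + 6*(½))²/2 = (-4 + 3)²/2 = (½)*(-1)² = (½)*1 = ½ ≈ 0.50000)
b(m, l) = √(l² + m²)
31*((b(5, -4) - I*(-1)*5) - 348) = 31*((√((-4)² + 5²) - (½)*(-1)*5) - 348) = 31*((√(16 + 25) - (-1)*5/2) - 348) = 31*((√41 - 1*(-5/2)) - 348) = 31*((√41 + 5/2) - 348) = 31*((5/2 + √41) - 348) = 31*(-691/2 + √41) = -21421/2 + 31*√41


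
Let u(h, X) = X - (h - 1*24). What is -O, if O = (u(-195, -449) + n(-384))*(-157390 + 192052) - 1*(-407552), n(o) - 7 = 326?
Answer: -3977738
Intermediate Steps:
u(h, X) = 24 + X - h (u(h, X) = X - (h - 24) = X - (-24 + h) = X + (24 - h) = 24 + X - h)
n(o) = 333 (n(o) = 7 + 326 = 333)
O = 3977738 (O = ((24 - 449 - 1*(-195)) + 333)*(-157390 + 192052) - 1*(-407552) = ((24 - 449 + 195) + 333)*34662 + 407552 = (-230 + 333)*34662 + 407552 = 103*34662 + 407552 = 3570186 + 407552 = 3977738)
-O = -1*3977738 = -3977738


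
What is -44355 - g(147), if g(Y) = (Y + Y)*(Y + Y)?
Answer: -130791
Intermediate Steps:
g(Y) = 4*Y² (g(Y) = (2*Y)*(2*Y) = 4*Y²)
-44355 - g(147) = -44355 - 4*147² = -44355 - 4*21609 = -44355 - 1*86436 = -44355 - 86436 = -130791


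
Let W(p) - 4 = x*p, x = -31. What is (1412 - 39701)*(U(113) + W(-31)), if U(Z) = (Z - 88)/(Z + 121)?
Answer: -2882332105/78 ≈ -3.6953e+7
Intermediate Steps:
W(p) = 4 - 31*p
U(Z) = (-88 + Z)/(121 + Z)
(1412 - 39701)*(U(113) + W(-31)) = (1412 - 39701)*((-88 + 113)/(121 + 113) + (4 - 31*(-31))) = -38289*(25/234 + (4 + 961)) = -38289*((1/234)*25 + 965) = -38289*(25/234 + 965) = -38289*225835/234 = -2882332105/78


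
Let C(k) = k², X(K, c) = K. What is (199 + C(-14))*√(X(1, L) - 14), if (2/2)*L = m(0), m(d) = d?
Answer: 395*I*√13 ≈ 1424.2*I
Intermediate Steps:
L = 0
(199 + C(-14))*√(X(1, L) - 14) = (199 + (-14)²)*√(1 - 14) = (199 + 196)*√(-13) = 395*(I*√13) = 395*I*√13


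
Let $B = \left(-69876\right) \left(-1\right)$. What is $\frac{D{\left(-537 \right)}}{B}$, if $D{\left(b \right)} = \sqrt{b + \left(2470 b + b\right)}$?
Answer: $\frac{i \sqrt{36874}}{11646} \approx 0.016489 i$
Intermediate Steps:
$D{\left(b \right)} = 2 \sqrt{618} \sqrt{b}$ ($D{\left(b \right)} = \sqrt{b + 2471 b} = \sqrt{2472 b} = 2 \sqrt{618} \sqrt{b}$)
$B = 69876$
$\frac{D{\left(-537 \right)}}{B} = \frac{2 \sqrt{618} \sqrt{-537}}{69876} = 2 \sqrt{618} i \sqrt{537} \cdot \frac{1}{69876} = 6 i \sqrt{36874} \cdot \frac{1}{69876} = \frac{i \sqrt{36874}}{11646}$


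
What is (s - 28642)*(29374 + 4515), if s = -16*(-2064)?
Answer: 148501598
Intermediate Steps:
s = 33024
(s - 28642)*(29374 + 4515) = (33024 - 28642)*(29374 + 4515) = 4382*33889 = 148501598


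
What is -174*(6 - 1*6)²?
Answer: 0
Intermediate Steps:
-174*(6 - 1*6)² = -174*(6 - 6)² = -174*0² = -174*0 = 0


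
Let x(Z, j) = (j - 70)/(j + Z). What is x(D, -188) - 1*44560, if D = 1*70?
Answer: -2628911/59 ≈ -44558.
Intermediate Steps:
D = 70
x(Z, j) = (-70 + j)/(Z + j)
x(D, -188) - 1*44560 = (-70 - 188)/(70 - 188) - 1*44560 = -258/(-118) - 44560 = -1/118*(-258) - 44560 = 129/59 - 44560 = -2628911/59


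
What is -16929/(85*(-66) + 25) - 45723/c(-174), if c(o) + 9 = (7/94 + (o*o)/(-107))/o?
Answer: 447127144102917/72077960305 ≈ 6203.4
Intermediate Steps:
c(o) = -9 + (7/94 - o**2/107)/o (c(o) = -9 + (7/94 + (o*o)/(-107))/o = -9 + (7*(1/94) + o**2*(-1/107))/o = -9 + (7/94 - o**2/107)/o)
-16929/(85*(-66) + 25) - 45723/c(-174) = -16929/(85*(-66) + 25) - 45723/(-9 - 1/107*(-174) + (7/94)/(-174)) = -16929/(-5610 + 25) - 45723/(-9 + 174/107 + (7/94)*(-1/174)) = -16929/(-5585) - 45723/(-9 + 174/107 - 7/16356) = -16929*(-1/5585) - 45723/(-12905633/1750092) = 16929/5585 - 45723*(-1750092/12905633) = 16929/5585 + 80019456516/12905633 = 447127144102917/72077960305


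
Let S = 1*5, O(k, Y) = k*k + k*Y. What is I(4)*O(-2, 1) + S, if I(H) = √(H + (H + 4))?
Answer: 5 + 4*√3 ≈ 11.928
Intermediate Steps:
O(k, Y) = k² + Y*k
I(H) = √(4 + 2*H) (I(H) = √(H + (4 + H)) = √(4 + 2*H))
S = 5
I(4)*O(-2, 1) + S = √(4 + 2*4)*(-2*(1 - 2)) + 5 = √(4 + 8)*(-2*(-1)) + 5 = √12*2 + 5 = (2*√3)*2 + 5 = 4*√3 + 5 = 5 + 4*√3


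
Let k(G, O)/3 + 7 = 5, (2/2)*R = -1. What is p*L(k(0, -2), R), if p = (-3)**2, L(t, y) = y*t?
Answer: 54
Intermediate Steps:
R = -1
k(G, O) = -6 (k(G, O) = -21 + 3*5 = -21 + 15 = -6)
L(t, y) = t*y
p = 9
p*L(k(0, -2), R) = 9*(-6*(-1)) = 9*6 = 54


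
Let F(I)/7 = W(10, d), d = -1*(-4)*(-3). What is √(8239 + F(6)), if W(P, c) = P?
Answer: √8309 ≈ 91.154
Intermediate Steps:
d = -12 (d = 4*(-3) = -12)
F(I) = 70 (F(I) = 7*10 = 70)
√(8239 + F(6)) = √(8239 + 70) = √8309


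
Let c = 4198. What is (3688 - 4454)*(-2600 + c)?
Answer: -1224068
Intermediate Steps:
(3688 - 4454)*(-2600 + c) = (3688 - 4454)*(-2600 + 4198) = -766*1598 = -1224068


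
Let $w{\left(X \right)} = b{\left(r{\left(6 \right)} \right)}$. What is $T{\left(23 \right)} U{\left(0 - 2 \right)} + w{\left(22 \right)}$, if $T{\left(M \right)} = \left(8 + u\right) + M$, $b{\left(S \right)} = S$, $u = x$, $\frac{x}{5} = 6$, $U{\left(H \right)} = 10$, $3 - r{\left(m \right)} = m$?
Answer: $607$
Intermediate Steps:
$r{\left(m \right)} = 3 - m$
$x = 30$ ($x = 5 \cdot 6 = 30$)
$u = 30$
$w{\left(X \right)} = -3$ ($w{\left(X \right)} = 3 - 6 = -3$)
$T{\left(M \right)} = 38 + M$ ($T{\left(M \right)} = \left(8 + 30\right) + M = 38 + M$)
$T{\left(23 \right)} U{\left(0 - 2 \right)} + w{\left(22 \right)} = \left(38 + 23\right) 10 - 3 = 61 \cdot 10 - 3 = 610 - 3 = 607$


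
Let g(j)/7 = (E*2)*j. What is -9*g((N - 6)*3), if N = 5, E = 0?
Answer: 0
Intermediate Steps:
g(j) = 0 (g(j) = 7*((0*2)*j) = 7*(0*j) = 7*0 = 0)
-9*g((N - 6)*3) = -9*0 = 0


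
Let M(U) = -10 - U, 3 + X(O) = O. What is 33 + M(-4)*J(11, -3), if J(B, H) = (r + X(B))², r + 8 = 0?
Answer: 33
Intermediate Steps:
r = -8 (r = -8 + 0 = -8)
X(O) = -3 + O
J(B, H) = (-11 + B)² (J(B, H) = (-8 + (-3 + B))² = (-11 + B)²)
33 + M(-4)*J(11, -3) = 33 + (-10 - 1*(-4))*(-11 + 11)² = 33 + (-10 + 4)*0² = 33 - 6*0 = 33 + 0 = 33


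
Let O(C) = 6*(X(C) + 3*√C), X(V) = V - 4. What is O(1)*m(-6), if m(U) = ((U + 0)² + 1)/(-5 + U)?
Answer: 0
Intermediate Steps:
X(V) = -4 + V
m(U) = (1 + U²)/(-5 + U) (m(U) = (U² + 1)/(-5 + U) = (1 + U²)/(-5 + U))
O(C) = -24 + 6*C + 18*√C (O(C) = 6*((-4 + C) + 3*√C) = 6*(-4 + C + 3*√C) = -24 + 6*C + 18*√C)
O(1)*m(-6) = (-24 + 6*1 + 18*√1)*((1 + (-6)²)/(-5 - 6)) = (-24 + 6 + 18*1)*((1 + 36)/(-11)) = (-24 + 6 + 18)*(-1/11*37) = 0*(-37/11) = 0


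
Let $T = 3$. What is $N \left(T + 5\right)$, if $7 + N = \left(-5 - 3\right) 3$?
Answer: $-248$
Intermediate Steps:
$N = -31$ ($N = -7 + \left(-5 - 3\right) 3 = -7 - 24 = -31$)
$N \left(T + 5\right) = - 31 \left(3 + 5\right) = \left(-31\right) 8 = -248$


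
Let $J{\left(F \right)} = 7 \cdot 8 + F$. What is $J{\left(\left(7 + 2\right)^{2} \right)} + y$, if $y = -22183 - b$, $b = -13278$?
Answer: $-8768$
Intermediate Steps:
$J{\left(F \right)} = 56 + F$
$y = -8905$ ($y = -22183 - -13278 = -22183 + 13278 = -8905$)
$J{\left(\left(7 + 2\right)^{2} \right)} + y = \left(56 + \left(7 + 2\right)^{2}\right) - 8905 = \left(56 + 9^{2}\right) - 8905 = \left(56 + 81\right) - 8905 = 137 - 8905 = -8768$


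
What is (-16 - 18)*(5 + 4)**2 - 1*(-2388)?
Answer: -366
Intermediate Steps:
(-16 - 18)*(5 + 4)**2 - 1*(-2388) = -34*9**2 + 2388 = -34*81 + 2388 = -2754 + 2388 = -366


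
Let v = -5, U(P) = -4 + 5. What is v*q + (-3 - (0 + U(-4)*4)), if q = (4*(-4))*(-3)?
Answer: -247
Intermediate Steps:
U(P) = 1
q = 48 (q = -16*(-3) = 48)
v*q + (-3 - (0 + U(-4)*4)) = -5*48 + (-3 - (0 + 1*4)) = -240 + (-3 - (0 + 4)) = -240 + (-3 - 1*4) = -240 + (-3 - 4) = -240 - 7 = -247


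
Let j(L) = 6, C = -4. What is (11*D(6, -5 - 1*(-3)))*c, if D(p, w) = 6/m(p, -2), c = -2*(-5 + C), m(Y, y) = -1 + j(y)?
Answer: 1188/5 ≈ 237.60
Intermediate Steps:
m(Y, y) = 5 (m(Y, y) = -1 + 6 = 5)
c = 18 (c = -2*(-5 - 4) = -2*(-9) = 18)
D(p, w) = 6/5
(11*D(6, -5 - 1*(-3)))*c = (11*(6/5))*18 = (66/5)*18 = 1188/5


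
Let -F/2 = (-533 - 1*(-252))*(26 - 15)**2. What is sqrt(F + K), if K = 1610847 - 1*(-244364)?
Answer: sqrt(1923213) ≈ 1386.8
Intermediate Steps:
F = 68002 (F = -2*(-533 - 1*(-252))*(26 - 15)**2 = -2*(-533 + 252)*11**2 = -(-562)*121 = -2*(-34001) = 68002)
K = 1855211 (K = 1610847 + 244364 = 1855211)
sqrt(F + K) = sqrt(68002 + 1855211) = sqrt(1923213)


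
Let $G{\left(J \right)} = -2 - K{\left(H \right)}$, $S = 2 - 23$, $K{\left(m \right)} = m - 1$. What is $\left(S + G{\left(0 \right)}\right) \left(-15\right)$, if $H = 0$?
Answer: $330$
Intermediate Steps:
$K{\left(m \right)} = -1 + m$
$S = -21$
$G{\left(J \right)} = -1$ ($G{\left(J \right)} = -2 - \left(-1 + 0\right) = -2 - -1 = -2 + 1 = -1$)
$\left(S + G{\left(0 \right)}\right) \left(-15\right) = \left(-21 - 1\right) \left(-15\right) = \left(-22\right) \left(-15\right) = 330$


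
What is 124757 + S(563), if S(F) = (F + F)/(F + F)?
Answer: 124758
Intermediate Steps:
S(F) = 1 (S(F) = (2*F)/((2*F)) = (2*F)*(1/(2*F)) = 1)
124757 + S(563) = 124757 + 1 = 124758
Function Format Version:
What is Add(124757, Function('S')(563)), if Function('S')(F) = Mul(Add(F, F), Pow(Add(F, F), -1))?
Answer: 124758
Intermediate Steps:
Function('S')(F) = 1 (Function('S')(F) = Mul(Mul(2, F), Pow(Mul(2, F), -1)) = Mul(Mul(2, F), Mul(Rational(1, 2), Pow(F, -1))) = 1)
Add(124757, Function('S')(563)) = Add(124757, 1) = 124758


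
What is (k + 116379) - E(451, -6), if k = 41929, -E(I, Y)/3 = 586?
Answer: 160066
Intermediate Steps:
E(I, Y) = -1758 (E(I, Y) = -3*586 = -1758)
(k + 116379) - E(451, -6) = (41929 + 116379) - 1*(-1758) = 158308 + 1758 = 160066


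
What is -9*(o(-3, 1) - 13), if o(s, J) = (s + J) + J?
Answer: 126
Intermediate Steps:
o(s, J) = s + 2*J (o(s, J) = (J + s) + J = s + 2*J)
-9*(o(-3, 1) - 13) = -9*((-3 + 2*1) - 13) = -9*((-3 + 2) - 13) = -9*(-1 - 13) = -9*(-14) = 126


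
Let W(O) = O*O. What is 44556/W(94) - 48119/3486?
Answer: -1435411/163842 ≈ -8.7609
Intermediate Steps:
W(O) = O²
44556/W(94) - 48119/3486 = 44556/(94²) - 48119/3486 = 44556/8836 - 48119*1/3486 = 44556*(1/8836) - 48119/3486 = 237/47 - 48119/3486 = -1435411/163842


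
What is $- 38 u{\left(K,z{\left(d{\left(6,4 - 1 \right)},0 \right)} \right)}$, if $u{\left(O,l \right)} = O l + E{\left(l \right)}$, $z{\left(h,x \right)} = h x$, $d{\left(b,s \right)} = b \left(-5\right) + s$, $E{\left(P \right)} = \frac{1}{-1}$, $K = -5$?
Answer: $38$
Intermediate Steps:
$E{\left(P \right)} = -1$
$d{\left(b,s \right)} = s - 5 b$ ($d{\left(b,s \right)} = - 5 b + s = s - 5 b$)
$u{\left(O,l \right)} = -1 + O l$ ($u{\left(O,l \right)} = O l - 1 = -1 + O l$)
$- 38 u{\left(K,z{\left(d{\left(6,4 - 1 \right)},0 \right)} \right)} = - 38 \left(-1 - 5 \left(\left(4 - 1\right) - 30\right) 0\right) = - 38 \left(-1 - 5 \left(3 - 30\right) 0\right) = - 38 \left(-1 - 5 \left(\left(-27\right) 0\right)\right) = - 38 \left(-1 - 0\right) = - 38 \left(-1 + 0\right) = \left(-38\right) \left(-1\right) = 38$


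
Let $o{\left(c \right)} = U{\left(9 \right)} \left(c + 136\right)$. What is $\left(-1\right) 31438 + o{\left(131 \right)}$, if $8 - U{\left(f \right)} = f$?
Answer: $-31705$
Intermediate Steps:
$U{\left(f \right)} = 8 - f$
$o{\left(c \right)} = -136 - c$ ($o{\left(c \right)} = \left(8 - 9\right) \left(c + 136\right) = \left(8 - 9\right) \left(136 + c\right) = - (136 + c) = -136 - c$)
$\left(-1\right) 31438 + o{\left(131 \right)} = \left(-1\right) 31438 - 267 = -31438 - 267 = -31705$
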